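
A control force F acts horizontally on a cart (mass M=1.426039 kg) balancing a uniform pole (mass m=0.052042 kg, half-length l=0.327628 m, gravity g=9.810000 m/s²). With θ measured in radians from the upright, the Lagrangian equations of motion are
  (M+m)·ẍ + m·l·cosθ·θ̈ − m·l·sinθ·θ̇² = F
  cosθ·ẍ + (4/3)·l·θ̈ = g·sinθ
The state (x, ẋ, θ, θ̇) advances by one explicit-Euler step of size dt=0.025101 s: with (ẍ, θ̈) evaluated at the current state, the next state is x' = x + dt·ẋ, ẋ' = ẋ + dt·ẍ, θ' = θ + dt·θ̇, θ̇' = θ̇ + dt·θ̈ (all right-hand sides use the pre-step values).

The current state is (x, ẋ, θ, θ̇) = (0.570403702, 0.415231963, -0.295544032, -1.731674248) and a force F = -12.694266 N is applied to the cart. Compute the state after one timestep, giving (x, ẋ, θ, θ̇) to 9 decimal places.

(0.580826440, 0.195914696, -0.339010787, -1.415564983)

sinθ=-0.291260338, cosθ=0.956643829
temp = (F + m·l·θ̇²·sinθ)/(M+m) = (-12.694266 + -0.014891853)/1.478081 = -8.598417714
θ̈ = (g·sinθ − cosθ·temp)/(l·(4/3 − m·cos²θ/(M+m))) = 12.593492881
ẍ = temp − m·l·θ̈·cosθ/(M+m) = -8.737391609
Euler: x'=0.570403702+0.025101·0.415231963=0.580826440, ẋ'=0.415231963+0.025101·-8.737391609=0.195914696
       θ'=-0.295544032+0.025101·-1.731674248=-0.339010787, θ̇'=-1.731674248+0.025101·12.593492881=-1.415564983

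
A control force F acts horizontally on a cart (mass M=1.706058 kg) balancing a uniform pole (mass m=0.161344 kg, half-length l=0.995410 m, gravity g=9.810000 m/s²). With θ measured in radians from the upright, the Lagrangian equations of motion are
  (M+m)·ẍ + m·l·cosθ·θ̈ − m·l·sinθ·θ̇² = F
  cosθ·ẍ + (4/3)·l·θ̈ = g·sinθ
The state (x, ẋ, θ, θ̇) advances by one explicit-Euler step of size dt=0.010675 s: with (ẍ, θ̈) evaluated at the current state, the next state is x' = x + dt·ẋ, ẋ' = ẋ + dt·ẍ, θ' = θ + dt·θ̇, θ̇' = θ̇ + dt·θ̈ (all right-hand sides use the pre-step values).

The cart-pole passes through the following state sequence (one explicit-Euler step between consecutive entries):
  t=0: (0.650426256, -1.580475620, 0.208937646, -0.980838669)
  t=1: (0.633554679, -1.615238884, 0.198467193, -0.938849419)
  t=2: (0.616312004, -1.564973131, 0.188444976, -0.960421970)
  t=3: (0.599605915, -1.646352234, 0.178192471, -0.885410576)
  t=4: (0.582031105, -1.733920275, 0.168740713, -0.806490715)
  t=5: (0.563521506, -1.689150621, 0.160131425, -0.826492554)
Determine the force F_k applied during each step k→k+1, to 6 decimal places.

F_0 = -5.495283 N
F_1 = 8.447007 N
F_2 = -13.155029 N
F_3 = -14.172259 N
F_4 = 7.517464 N

step 0→1:
  ẍ = (ẋ'−ẋ)/dt = (-1.615238884−-1.580475620)/0.010675 = -3.256512
  θ̈ = (θ̇'−θ̇)/dt = (-0.938849419−-0.980838669)/0.010675 = 3.933419
  sinθ=0.207421, cosθ=0.978252
  F = (M+m)·ẍ + m·l·cosθ·θ̈ − m·l·sinθ·θ̇² = -6.081217 + 0.617982 − 0.032048 = -5.495283
step 1→2:
  ẍ = (ẋ'−ẋ)/dt = (-1.564973131−-1.615238884)/0.010675 = 4.708736
  θ̈ = (θ̇'−θ̇)/dt = (-0.960421970−-0.938849419)/0.010675 = -2.020848
  sinθ=0.197167, cosθ=0.980370
  F = (M+m)·ẍ + m·l·cosθ·θ̈ − m·l·sinθ·θ̇² = 8.793102 + -0.318184 − 0.027911 = 8.447007
step 2→3:
  ẍ = (ẋ'−ẋ)/dt = (-1.646352234−-1.564973131)/0.010675 = -7.623335
  θ̈ = (θ̇'−θ̇)/dt = (-0.885410576−-0.960421970)/0.010675 = 7.026828
  sinθ=0.187332, cosθ=0.982297
  F = (M+m)·ẍ + m·l·cosθ·θ̈ − m·l·sinθ·θ̇² = -14.235831 + 1.108554 − 0.027752 = -13.155029
step 3→4:
  ẍ = (ẋ'−ẋ)/dt = (-1.733920275−-1.646352234)/0.010675 = -8.203095
  θ̈ = (θ̇'−θ̇)/dt = (-0.806490715−-0.885410576)/0.010675 = 7.392961
  sinθ=0.177251, cosθ=0.984166
  F = (M+m)·ẍ + m·l·cosθ·θ̈ − m·l·sinθ·θ̇² = -15.318476 + 1.168534 − 0.022317 = -14.172259
step 4→5:
  ẍ = (ẋ'−ẋ)/dt = (-1.689150621−-1.733920275)/0.010675 = 4.193879
  θ̈ = (θ̇'−θ̇)/dt = (-0.826492554−-0.806490715)/0.010675 = -1.873709
  sinθ=0.167941, cosθ=0.985797
  F = (M+m)·ẍ + m·l·cosθ·θ̈ − m·l·sinθ·θ̇² = 7.831657 + -0.296650 − 0.017543 = 7.517464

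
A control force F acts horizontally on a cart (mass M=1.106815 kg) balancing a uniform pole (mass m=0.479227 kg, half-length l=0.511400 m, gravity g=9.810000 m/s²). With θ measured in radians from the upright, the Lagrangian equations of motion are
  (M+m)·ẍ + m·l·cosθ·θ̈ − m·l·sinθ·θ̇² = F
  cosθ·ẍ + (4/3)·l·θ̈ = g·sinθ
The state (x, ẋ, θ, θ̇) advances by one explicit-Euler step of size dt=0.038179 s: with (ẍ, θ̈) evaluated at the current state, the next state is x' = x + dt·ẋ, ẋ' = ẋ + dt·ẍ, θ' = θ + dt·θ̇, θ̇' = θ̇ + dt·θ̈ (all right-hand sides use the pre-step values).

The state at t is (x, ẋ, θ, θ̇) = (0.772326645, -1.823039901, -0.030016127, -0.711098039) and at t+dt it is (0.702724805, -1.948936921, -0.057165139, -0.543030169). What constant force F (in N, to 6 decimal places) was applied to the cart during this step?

ẍ = (ẋ'−ẋ)/dt = (-1.948936921−-1.823039901)/0.038179 = -3.297546
θ̈ = (θ̇'−θ̇)/dt = (-0.543030169−-0.711098039)/0.038179 = 4.402102
sinθ=-0.030012, cosθ=0.999550
F = (M+m)·ẍ + m·l·cosθ·θ̈ − m·l·sinθ·θ̇² = -5.230047 + 1.078367 − -0.003719 = -4.147961

F = -4.147961 N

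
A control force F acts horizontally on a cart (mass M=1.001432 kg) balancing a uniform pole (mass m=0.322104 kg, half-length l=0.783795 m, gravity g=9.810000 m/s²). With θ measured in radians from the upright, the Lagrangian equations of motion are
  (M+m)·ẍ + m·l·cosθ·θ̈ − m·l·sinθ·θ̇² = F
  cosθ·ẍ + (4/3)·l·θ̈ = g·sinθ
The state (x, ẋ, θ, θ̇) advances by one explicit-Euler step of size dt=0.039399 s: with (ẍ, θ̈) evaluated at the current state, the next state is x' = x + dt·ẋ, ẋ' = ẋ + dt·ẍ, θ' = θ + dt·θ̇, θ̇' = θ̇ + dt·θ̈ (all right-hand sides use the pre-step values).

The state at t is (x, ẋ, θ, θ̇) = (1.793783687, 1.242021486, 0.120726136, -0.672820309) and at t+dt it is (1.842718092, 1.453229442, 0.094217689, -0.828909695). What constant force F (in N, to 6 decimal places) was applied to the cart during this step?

F = 6.088454 N

ẍ = (ẋ'−ẋ)/dt = (1.453229442−1.242021486)/0.039399 = 5.360744
θ̈ = (θ̇'−θ̇)/dt = (-0.828909695−-0.672820309)/0.039399 = -3.961760
sinθ=0.120433, cosθ=0.992721
F = (M+m)·ẍ + m·l·cosθ·θ̈ − m·l·sinθ·θ̇² = 7.095138 + -0.992920 − 0.013764 = 6.088454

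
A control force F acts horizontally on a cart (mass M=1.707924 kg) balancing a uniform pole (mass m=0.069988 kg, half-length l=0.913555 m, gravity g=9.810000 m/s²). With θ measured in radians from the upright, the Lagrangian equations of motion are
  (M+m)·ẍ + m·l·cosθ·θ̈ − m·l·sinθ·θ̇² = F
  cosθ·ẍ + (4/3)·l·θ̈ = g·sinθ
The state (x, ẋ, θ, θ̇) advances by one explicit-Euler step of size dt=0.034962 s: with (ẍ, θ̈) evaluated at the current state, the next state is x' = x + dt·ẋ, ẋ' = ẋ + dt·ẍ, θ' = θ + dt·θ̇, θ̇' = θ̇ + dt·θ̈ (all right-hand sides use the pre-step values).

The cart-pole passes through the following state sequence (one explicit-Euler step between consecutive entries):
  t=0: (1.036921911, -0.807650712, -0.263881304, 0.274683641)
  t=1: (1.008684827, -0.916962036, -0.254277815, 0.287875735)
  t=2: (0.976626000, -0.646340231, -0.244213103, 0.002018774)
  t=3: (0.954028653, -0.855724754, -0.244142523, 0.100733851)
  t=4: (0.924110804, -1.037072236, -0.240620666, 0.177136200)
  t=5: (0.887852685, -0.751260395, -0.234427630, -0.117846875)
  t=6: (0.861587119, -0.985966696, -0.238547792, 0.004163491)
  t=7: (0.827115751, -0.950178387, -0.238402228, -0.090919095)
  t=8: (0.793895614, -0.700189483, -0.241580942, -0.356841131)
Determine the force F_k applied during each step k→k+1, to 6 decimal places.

step 0→1:
  ẍ = (ẋ'−ẋ)/dt = (-0.916962036−-0.807650712)/0.034962 = -3.126575
  θ̈ = (θ̇'−θ̇)/dt = (0.287875735−0.274683641)/0.034962 = 0.377327
  sinθ=-0.260829, cosθ=0.965385
  F = (M+m)·ẍ + m·l·cosθ·θ̈ − m·l·sinθ·θ̇² = -5.558776 + 0.023290 − -0.001258 = -5.534227
step 1→2:
  ẍ = (ẋ'−ẋ)/dt = (-0.646340231−-0.916962036)/0.034962 = 7.740456
  θ̈ = (θ̇'−θ̇)/dt = (0.002018774−0.287875735)/0.034962 = -8.176219
  sinθ=-0.251547, cosθ=0.967845
  F = (M+m)·ẍ + m·l·cosθ·θ̈ − m·l·sinθ·θ̇² = 13.761849 + -0.505961 − -0.001333 = 13.257221
step 2→3:
  ẍ = (ẋ'−ẋ)/dt = (-0.855724754−-0.646340231)/0.034962 = -5.988917
  θ̈ = (θ̇'−θ̇)/dt = (0.100733851−0.002018774)/0.034962 = 2.823496
  sinθ=-0.241793, cosθ=0.970328
  F = (M+m)·ẍ + m·l·cosθ·θ̈ − m·l·sinθ·θ̇² = -10.647768 + 0.175172 − -0.000000 = -10.472596
step 3→4:
  ẍ = (ẋ'−ẋ)/dt = (-1.037072236−-0.855724754)/0.034962 = -5.186988
  θ̈ = (θ̇'−θ̇)/dt = (0.177136200−0.100733851)/0.034962 = 2.185297
  sinθ=-0.241724, cosθ=0.970345
  F = (M+m)·ẍ + m·l·cosθ·θ̈ − m·l·sinθ·θ̇² = -9.222009 + 0.135580 − -0.000157 = -9.086272
step 4→5:
  ẍ = (ẋ'−ẋ)/dt = (-0.751260395−-1.037072236)/0.034962 = 8.174928
  θ̈ = (θ̇'−θ̇)/dt = (-0.117846875−0.177136200)/0.034962 = -8.437248
  sinθ=-0.238305, cosθ=0.971190
  F = (M+m)·ẍ + m·l·cosθ·θ̈ − m·l·sinθ·θ̇² = 14.534303 + -0.523918 − -0.000478 = 14.010863
step 5→6:
  ẍ = (ẋ'−ẋ)/dt = (-0.985966696−-0.751260395)/0.034962 = -6.713183
  θ̈ = (θ̇'−θ̇)/dt = (0.004163491−-0.117846875)/0.034962 = 3.489799
  sinθ=-0.232286, cosθ=0.972647
  F = (M+m)·ẍ + m·l·cosθ·θ̈ − m·l·sinθ·θ̇² = -11.935448 + 0.217027 − -0.000206 = -11.718215
step 6→7:
  ẍ = (ẋ'−ẋ)/dt = (-0.950178387−-0.985966696)/0.034962 = 1.023634
  θ̈ = (θ̇'−θ̇)/dt = (-0.090919095−0.004163491)/0.034962 = -2.719598
  sinθ=-0.236292, cosθ=0.971682
  F = (M+m)·ẍ + m·l·cosθ·θ̈ − m·l·sinθ·θ̇² = 1.819932 + -0.168961 − -0.000000 = 1.650971
step 7→8:
  ẍ = (ẋ'−ẋ)/dt = (-0.700189483−-0.950178387)/0.034962 = 7.150303
  θ̈ = (θ̇'−θ̇)/dt = (-0.356841131−-0.090919095)/0.034962 = -7.606030
  sinθ=-0.236150, cosθ=0.971717
  F = (M+m)·ẍ + m·l·cosθ·θ̈ − m·l·sinθ·θ̇² = 12.712610 + -0.472559 − -0.000125 = 12.240176

F_0 = -5.534227 N
F_1 = 13.257221 N
F_2 = -10.472596 N
F_3 = -9.086272 N
F_4 = 14.010863 N
F_5 = -11.718215 N
F_6 = 1.650971 N
F_7 = 12.240176 N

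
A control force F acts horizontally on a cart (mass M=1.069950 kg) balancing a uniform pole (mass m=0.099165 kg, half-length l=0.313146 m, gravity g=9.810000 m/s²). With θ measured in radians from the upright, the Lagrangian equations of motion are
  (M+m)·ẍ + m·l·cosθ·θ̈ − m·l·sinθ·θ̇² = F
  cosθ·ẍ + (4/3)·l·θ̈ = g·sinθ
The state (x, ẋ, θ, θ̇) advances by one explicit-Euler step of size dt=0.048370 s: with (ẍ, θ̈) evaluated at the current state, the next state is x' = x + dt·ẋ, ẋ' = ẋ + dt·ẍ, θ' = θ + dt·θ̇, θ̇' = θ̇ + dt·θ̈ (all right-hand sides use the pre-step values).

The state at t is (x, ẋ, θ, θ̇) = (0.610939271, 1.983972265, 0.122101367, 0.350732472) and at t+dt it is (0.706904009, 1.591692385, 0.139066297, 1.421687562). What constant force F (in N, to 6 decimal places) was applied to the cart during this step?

F = -8.799543 N

ẍ = (ẋ'−ẋ)/dt = (1.591692385−1.983972265)/0.048370 = -8.109983
θ̈ = (θ̇'−θ̇)/dt = (1.421687562−0.350732472)/0.048370 = 22.140895
sinθ=0.121798, cosθ=0.992555
F = (M+m)·ẍ + m·l·cosθ·θ̈ − m·l·sinθ·θ̇² = -9.481503 + 0.682425 − 0.000465 = -8.799543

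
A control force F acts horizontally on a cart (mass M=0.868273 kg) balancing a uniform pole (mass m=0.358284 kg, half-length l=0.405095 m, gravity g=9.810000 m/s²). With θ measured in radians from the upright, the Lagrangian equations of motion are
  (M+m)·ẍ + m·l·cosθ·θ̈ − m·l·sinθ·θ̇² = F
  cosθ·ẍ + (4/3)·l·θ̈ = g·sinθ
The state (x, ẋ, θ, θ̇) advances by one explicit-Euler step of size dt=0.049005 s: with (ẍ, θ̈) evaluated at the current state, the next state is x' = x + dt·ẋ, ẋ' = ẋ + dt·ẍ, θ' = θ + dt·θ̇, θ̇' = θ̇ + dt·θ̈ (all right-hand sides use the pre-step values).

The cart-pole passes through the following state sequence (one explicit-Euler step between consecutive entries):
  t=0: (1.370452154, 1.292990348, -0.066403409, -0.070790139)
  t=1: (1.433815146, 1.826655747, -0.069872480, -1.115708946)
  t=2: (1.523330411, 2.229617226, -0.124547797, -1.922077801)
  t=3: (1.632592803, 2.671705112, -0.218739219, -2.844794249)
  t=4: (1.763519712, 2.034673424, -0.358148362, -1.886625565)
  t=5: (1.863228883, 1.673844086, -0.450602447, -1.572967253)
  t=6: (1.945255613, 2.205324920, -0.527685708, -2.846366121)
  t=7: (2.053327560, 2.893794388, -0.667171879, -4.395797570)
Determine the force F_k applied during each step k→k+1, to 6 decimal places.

F_0 = 10.269342 N
F_1 = 7.716015 N
F_2 = 8.420067 N
F_3 = -12.919316 N
F_4 = -7.980165 N
F_5 = 10.063943 N
F_6 = 13.859192 N

step 0→1:
  ẍ = (ẋ'−ẋ)/dt = (1.826655747−1.292990348)/0.049005 = 10.890019
  θ̈ = (θ̇'−θ̇)/dt = (-1.115708946−-0.070790139)/0.049005 = -21.322698
  sinθ=-0.066355, cosθ=0.997796
  F = (M+m)·ẍ + m·l·cosθ·θ̈ − m·l·sinθ·θ̇² = 13.357229 + -3.087936 − -0.000048 = 10.269342
step 1→2:
  ẍ = (ẋ'−ẋ)/dt = (2.229617226−1.826655747)/0.049005 = 8.222865
  θ̈ = (θ̇'−θ̇)/dt = (-1.922077801−-1.115708946)/0.049005 = -16.454828
  sinθ=-0.069816, cosθ=0.997560
  F = (M+m)·ẍ + m·l·cosθ·θ̈ − m·l·sinθ·θ̇² = 10.085812 + -2.382411 − -0.012614 = 7.716015
step 2→3:
  ẍ = (ẋ'−ẋ)/dt = (2.671705112−2.229617226)/0.049005 = 9.021281
  θ̈ = (θ̇'−θ̇)/dt = (-2.844794249−-1.922077801)/0.049005 = -18.829027
  sinθ=-0.124226, cosθ=0.992254
  F = (M+m)·ẍ + m·l·cosθ·θ̈ − m·l·sinθ·θ̇² = 11.065116 + -2.711659 − -0.066610 = 8.420067
step 3→4:
  ẍ = (ẋ'−ẋ)/dt = (2.034673424−2.671705112)/0.049005 = -12.999320
  θ̈ = (θ̇'−θ̇)/dt = (-1.886625565−-2.844794249)/0.049005 = 19.552468
  sinθ=-0.216999, cosθ=0.976172
  F = (M+m)·ẍ + m·l·cosθ·θ̈ − m·l·sinθ·θ̇² = -15.944407 + 2.770206 − -0.254885 = -12.919316
step 4→5:
  ẍ = (ẋ'−ẋ)/dt = (1.673844086−2.034673424)/0.049005 = -7.363113
  θ̈ = (θ̇'−θ̇)/dt = (-1.572967253−-1.886625565)/0.049005 = 6.400537
  sinθ=-0.350541, cosθ=0.936548
  F = (M+m)·ẍ + m·l·cosθ·θ̈ − m·l·sinθ·θ̇² = -9.031277 + 0.870023 − -0.181090 = -7.980165
step 5→6:
  ẍ = (ẋ'−ẋ)/dt = (2.205324920−1.673844086)/0.049005 = 10.845441
  θ̈ = (θ̇'−θ̇)/dt = (-2.846366121−-1.572967253)/0.049005 = -25.985080
  sinθ=-0.435508, cosθ=0.900185
  F = (M+m)·ẍ + m·l·cosθ·θ̈ − m·l·sinθ·θ̇² = 13.302552 + -3.395002 − -0.156394 = 10.063943
step 6→7:
  ẍ = (ẋ'−ẋ)/dt = (2.893794388−2.205324920)/0.049005 = 14.048964
  θ̈ = (θ̇'−θ̇)/dt = (-4.395797570−-2.846366121)/0.049005 = -31.617824
  sinθ=-0.503535, cosθ=0.863975
  F = (M+m)·ẍ + m·l·cosθ·θ̈ − m·l·sinθ·θ̇² = 17.231855 + -3.964764 − -0.592101 = 13.859192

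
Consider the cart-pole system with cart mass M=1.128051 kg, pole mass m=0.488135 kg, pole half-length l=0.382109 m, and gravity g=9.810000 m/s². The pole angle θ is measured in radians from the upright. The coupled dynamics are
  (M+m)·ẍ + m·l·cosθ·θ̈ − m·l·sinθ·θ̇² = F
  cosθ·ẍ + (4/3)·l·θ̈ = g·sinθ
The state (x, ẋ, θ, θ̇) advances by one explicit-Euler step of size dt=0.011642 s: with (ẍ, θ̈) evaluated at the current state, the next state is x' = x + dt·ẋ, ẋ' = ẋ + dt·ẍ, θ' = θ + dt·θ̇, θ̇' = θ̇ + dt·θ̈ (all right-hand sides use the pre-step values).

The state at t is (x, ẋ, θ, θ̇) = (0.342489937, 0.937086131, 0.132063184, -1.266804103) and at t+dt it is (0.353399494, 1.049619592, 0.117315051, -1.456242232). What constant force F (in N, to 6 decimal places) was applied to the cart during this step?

ẍ = (ẋ'−ẋ)/dt = (1.049619592−0.937086131)/0.011642 = 9.666162
θ̈ = (θ̇'−θ̇)/dt = (-1.456242232−-1.266804103)/0.011642 = -16.271957
sinθ=0.131680, cosθ=0.991292
F = (M+m)·ẍ + m·l·cosθ·θ̈ − m·l·sinθ·θ̇² = 15.622316 + -3.008630 − 0.039415 = 12.574271

F = 12.574271 N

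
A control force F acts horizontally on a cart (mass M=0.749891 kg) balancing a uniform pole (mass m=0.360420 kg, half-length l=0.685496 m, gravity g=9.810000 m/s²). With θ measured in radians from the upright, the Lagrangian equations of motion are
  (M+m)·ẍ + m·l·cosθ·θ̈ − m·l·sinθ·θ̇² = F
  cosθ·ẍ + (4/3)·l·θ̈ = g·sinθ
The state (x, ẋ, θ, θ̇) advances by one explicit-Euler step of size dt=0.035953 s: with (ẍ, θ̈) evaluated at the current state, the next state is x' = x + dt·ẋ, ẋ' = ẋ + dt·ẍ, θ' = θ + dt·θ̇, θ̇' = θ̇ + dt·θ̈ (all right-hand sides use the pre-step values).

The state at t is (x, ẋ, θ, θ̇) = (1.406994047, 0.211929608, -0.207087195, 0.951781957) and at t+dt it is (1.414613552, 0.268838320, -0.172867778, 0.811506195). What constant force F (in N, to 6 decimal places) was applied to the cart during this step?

F = 0.860121 N

ẍ = (ẋ'−ẋ)/dt = (0.268838320−0.211929608)/0.035953 = 1.582864
θ̈ = (θ̇'−θ̇)/dt = (0.811506195−0.951781957)/0.035953 = -3.901643
sinθ=-0.205610, cosθ=0.978634
F = (M+m)·ẍ + m·l·cosθ·θ̈ − m·l·sinθ·θ̇² = 1.757471 + -0.943369 − -0.046019 = 0.860121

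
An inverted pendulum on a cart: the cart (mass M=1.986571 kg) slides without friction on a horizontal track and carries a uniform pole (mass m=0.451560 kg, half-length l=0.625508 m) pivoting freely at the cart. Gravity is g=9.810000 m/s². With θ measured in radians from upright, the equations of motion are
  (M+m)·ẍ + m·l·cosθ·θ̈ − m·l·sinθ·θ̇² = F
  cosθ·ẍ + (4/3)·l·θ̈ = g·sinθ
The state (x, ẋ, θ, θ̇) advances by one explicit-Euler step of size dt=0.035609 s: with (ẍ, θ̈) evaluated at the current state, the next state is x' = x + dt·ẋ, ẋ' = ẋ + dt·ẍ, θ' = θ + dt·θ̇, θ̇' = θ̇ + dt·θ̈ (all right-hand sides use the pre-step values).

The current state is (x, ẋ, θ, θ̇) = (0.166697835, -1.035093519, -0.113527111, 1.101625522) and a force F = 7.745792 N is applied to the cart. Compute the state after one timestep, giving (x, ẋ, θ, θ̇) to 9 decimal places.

sinθ=-0.113283404, cosθ=0.993562716
temp = (F + m·l·θ̇²·sinθ)/(M+m) = (7.745792 + -0.038831360)/2.438131 = 3.161011709
θ̈ = (g·sinθ − cosθ·temp)/(l·(4/3 − m·cos²θ/(M+m))) = -5.908402208
ẍ = temp − m·l·θ̈·cosθ/(M+m) = 3.841086434
Euler: x'=0.166697835+0.035609·-1.035093519=0.129839190, ẋ'=-1.035093519+0.035609·3.841086434=-0.898316272
       θ'=-0.113527111+0.035609·1.101625522=-0.074299328, θ̇'=1.101625522+0.035609·-5.908402208=0.891233228

(0.129839190, -0.898316272, -0.074299328, 0.891233228)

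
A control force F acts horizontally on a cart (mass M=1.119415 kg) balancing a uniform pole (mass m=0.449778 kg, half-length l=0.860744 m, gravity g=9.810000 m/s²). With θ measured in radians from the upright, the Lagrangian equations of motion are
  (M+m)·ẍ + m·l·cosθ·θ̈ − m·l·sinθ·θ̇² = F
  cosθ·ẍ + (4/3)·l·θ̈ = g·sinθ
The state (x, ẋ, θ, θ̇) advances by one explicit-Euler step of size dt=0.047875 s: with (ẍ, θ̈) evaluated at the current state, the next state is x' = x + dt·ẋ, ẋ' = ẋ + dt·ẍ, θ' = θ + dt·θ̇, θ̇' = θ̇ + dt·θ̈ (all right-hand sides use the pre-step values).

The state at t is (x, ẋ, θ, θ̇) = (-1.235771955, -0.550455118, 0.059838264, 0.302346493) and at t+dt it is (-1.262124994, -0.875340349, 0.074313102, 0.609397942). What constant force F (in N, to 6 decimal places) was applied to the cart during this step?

ẍ = (ẋ'−ẋ)/dt = (-0.875340349−-0.550455118)/0.047875 = -6.786114
θ̈ = (θ̇'−θ̇)/dt = (0.609397942−0.302346493)/0.047875 = 6.413607
sinθ=0.059803, cosθ=0.998210
F = (M+m)·ẍ + m·l·cosθ·θ̈ − m·l·sinθ·θ̇² = -10.648723 + 2.478544 − 0.002116 = -8.172296

F = -8.172296 N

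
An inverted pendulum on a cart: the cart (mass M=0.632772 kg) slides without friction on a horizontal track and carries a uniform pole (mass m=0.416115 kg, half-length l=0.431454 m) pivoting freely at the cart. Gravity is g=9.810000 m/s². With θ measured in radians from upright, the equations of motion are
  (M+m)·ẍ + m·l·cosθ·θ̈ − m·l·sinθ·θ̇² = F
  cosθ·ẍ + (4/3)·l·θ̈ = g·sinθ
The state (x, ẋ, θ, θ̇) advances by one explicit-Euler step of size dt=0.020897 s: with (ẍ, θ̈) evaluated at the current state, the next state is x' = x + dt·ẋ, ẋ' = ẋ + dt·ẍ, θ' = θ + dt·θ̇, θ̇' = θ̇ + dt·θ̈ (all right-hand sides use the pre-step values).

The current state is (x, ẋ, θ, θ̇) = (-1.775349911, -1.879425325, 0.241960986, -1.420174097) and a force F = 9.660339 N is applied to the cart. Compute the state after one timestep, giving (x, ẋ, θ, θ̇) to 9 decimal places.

(-1.814624262, -1.629262702, 0.212283608, -1.756981831)

sinθ=0.239606948, cosθ=0.970869976
temp = (F + m·l·θ̇²·sinθ)/(M+m) = (9.660339 + 0.086762180)/1.048887 = 9.292803876
θ̈ = (g·sinθ − cosθ·temp)/(l·(4/3 − m·cos²θ/(M+m))) = -16.117516081
ẍ = temp − m·l·θ̈·cosθ/(M+m) = 11.971221854
Euler: x'=-1.775349911+0.020897·-1.879425325=-1.814624262, ẋ'=-1.879425325+0.020897·11.971221854=-1.629262702
       θ'=0.241960986+0.020897·-1.420174097=0.212283608, θ̇'=-1.420174097+0.020897·-16.117516081=-1.756981831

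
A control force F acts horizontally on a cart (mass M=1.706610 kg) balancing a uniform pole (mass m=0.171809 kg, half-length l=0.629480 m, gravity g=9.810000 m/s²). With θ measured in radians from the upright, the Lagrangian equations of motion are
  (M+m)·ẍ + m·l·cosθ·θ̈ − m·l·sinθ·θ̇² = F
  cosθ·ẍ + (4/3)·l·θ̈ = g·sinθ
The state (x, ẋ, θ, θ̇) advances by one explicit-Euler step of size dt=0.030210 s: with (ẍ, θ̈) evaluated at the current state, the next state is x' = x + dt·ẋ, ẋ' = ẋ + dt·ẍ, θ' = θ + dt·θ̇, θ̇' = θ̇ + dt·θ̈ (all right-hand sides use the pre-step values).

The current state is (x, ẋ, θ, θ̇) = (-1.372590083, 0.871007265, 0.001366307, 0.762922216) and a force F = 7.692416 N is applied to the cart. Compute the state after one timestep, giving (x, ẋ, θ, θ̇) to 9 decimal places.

sinθ=0.001366307, cosθ=0.999999067
temp = (F + m·l·θ̇²·sinθ)/(M+m) = (7.692416 + 0.000086008)/1.878419 = 4.095200276
θ̈ = (g·sinθ − cosθ·temp)/(l·(4/3 − m·cos²θ/(M+m))) = -5.221476354
ẍ = temp − m·l·θ̈·cosθ/(M+m) = 4.395827485
Euler: x'=-1.372590083+0.030210·0.871007265=-1.346276954, ẋ'=0.871007265+0.030210·4.395827485=1.003805213
       θ'=0.001366307+0.030210·0.762922216=0.024414187, θ̇'=0.762922216+0.030210·-5.221476354=0.605181415

(-1.346276954, 1.003805213, 0.024414187, 0.605181415)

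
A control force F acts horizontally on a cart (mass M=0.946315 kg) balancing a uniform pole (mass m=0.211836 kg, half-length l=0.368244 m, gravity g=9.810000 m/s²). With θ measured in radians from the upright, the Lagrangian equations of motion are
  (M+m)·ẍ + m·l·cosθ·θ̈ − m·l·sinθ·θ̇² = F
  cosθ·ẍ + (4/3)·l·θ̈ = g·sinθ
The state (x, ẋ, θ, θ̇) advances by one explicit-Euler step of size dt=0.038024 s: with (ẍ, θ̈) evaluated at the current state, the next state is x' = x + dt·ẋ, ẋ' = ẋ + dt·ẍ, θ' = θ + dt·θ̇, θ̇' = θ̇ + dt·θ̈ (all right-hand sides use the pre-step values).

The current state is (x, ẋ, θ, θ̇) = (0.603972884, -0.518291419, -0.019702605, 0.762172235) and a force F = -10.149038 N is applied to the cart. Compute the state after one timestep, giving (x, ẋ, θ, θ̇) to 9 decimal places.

(0.584265371, -0.903320830, 0.009278232, 1.531239307)

sinθ=-0.019701330, cosθ=0.999805910
temp = (F + m·l·θ̇²·sinθ)/(M+m) = (-10.149038 + -0.000892765)/1.158151 = -8.763909685
θ̈ = (g·sinθ − cosθ·temp)/(l·(4/3 − m·cos²θ/(M+m))) = 20.225832947
ẍ = temp − m·l·θ̈·cosθ/(M+m) = -10.125957568
Euler: x'=0.603972884+0.038024·-0.518291419=0.584265371, ẋ'=-0.518291419+0.038024·-10.125957568=-0.903320830
       θ'=-0.019702605+0.038024·0.762172235=0.009278232, θ̇'=0.762172235+0.038024·20.225832947=1.531239307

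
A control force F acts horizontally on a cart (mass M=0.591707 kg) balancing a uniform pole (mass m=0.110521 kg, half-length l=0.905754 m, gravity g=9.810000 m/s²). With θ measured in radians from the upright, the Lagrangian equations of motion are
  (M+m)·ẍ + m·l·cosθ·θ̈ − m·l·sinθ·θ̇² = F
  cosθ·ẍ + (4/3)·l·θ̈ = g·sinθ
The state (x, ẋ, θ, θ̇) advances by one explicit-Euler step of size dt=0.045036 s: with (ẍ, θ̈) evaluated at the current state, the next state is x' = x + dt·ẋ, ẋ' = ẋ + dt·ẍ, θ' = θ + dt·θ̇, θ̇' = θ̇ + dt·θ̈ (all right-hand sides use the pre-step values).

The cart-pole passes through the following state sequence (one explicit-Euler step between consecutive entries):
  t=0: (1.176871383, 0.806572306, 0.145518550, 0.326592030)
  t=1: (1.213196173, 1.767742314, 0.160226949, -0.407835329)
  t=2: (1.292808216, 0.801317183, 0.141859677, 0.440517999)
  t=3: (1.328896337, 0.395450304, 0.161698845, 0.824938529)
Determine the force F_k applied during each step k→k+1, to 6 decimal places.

F_0 = 13.370372 N
F_1 = -13.210186 N
F_2 = -5.485367 N

step 0→1:
  ẍ = (ẋ'−ẋ)/dt = (1.767742314−0.806572306)/0.045036 = 21.342260
  θ̈ = (θ̇'−θ̇)/dt = (-0.407835329−0.326592030)/0.045036 = -16.307562
  sinθ=0.145006, cosθ=0.989431
  F = (M+m)·ẍ + m·l·cosθ·θ̈ − m·l·sinθ·θ̇² = 14.987132 + -1.615212 − 0.001548 = 13.370372
step 1→2:
  ẍ = (ẋ'−ẋ)/dt = (0.801317183−1.767742314)/0.045036 = -21.458947
  θ̈ = (θ̇'−θ̇)/dt = (0.440517999−-0.407835329)/0.045036 = 18.837226
  sinθ=0.159542, cosθ=0.987191
  F = (M+m)·ẍ + m·l·cosθ·θ̈ − m·l·sinθ·θ̇² = -15.069073 + 1.861544 − 0.002656 = -13.210186
step 2→3:
  ẍ = (ẋ'−ẋ)/dt = (0.395450304−0.801317183)/0.045036 = -9.012054
  θ̈ = (θ̇'−θ̇)/dt = (0.824938529−0.440517999)/0.045036 = 8.535850
  sinθ=0.141384, cosθ=0.989955
  F = (M+m)·ẍ + m·l·cosθ·θ̈ − m·l·sinθ·θ̇² = -6.328517 + 0.845896 − 0.002747 = -5.485367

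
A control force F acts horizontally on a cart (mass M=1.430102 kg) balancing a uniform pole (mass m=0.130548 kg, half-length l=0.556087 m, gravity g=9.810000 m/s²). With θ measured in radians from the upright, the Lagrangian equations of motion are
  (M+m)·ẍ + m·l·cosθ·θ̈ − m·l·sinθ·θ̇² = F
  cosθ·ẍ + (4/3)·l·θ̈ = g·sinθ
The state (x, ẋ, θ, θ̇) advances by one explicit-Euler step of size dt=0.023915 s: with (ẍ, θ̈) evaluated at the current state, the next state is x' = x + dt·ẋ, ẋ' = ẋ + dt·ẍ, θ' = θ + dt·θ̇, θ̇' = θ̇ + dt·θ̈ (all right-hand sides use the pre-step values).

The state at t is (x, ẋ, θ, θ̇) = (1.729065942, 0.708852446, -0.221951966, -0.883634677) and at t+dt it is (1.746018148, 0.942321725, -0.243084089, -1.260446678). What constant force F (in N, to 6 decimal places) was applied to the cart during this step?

ẍ = (ẋ'−ẋ)/dt = (0.942321725−0.708852446)/0.023915 = 9.762462
θ̈ = (θ̇'−θ̇)/dt = (-1.260446678−-0.883634677)/0.023915 = -15.756304
sinθ=-0.220134, cosθ=0.975470
F = (M+m)·ẍ + m·l·cosθ·θ̈ − m·l·sinθ·θ̇² = 15.235786 + -1.115786 − -0.012478 = 14.132478

F = 14.132478 N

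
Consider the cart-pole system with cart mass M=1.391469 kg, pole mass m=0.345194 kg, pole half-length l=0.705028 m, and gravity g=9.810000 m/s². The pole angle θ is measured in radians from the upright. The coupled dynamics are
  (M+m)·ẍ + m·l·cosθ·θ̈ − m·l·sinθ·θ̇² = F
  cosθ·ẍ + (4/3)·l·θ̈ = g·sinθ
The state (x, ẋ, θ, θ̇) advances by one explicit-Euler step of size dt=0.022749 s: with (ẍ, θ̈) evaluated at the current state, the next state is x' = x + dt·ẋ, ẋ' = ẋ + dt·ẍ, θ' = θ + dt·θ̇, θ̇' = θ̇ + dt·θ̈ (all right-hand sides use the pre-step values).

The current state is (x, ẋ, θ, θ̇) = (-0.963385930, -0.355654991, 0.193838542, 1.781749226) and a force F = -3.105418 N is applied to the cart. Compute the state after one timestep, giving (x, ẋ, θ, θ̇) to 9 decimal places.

sinθ=0.192626959, cosθ=0.981272059
temp = (F + m·l·θ̇²·sinθ)/(M+m) = (-3.105418 + 0.148826350)/1.736663 = -1.702455600
θ̈ = (g·sinθ − cosθ·temp)/(l·(4/3 − m·cos²θ/(M+m))) = 4.422113615
ẍ = temp − m·l·θ̈·cosθ/(M+m) = -2.310553329
Euler: x'=-0.963385930+0.022749·-0.355654991=-0.971476725, ẋ'=-0.355654991+0.022749·-2.310553329=-0.408217769
       θ'=0.193838542+0.022749·1.781749226=0.234371555, θ̇'=1.781749226+0.022749·4.422113615=1.882347889

(-0.971476725, -0.408217769, 0.234371555, 1.882347889)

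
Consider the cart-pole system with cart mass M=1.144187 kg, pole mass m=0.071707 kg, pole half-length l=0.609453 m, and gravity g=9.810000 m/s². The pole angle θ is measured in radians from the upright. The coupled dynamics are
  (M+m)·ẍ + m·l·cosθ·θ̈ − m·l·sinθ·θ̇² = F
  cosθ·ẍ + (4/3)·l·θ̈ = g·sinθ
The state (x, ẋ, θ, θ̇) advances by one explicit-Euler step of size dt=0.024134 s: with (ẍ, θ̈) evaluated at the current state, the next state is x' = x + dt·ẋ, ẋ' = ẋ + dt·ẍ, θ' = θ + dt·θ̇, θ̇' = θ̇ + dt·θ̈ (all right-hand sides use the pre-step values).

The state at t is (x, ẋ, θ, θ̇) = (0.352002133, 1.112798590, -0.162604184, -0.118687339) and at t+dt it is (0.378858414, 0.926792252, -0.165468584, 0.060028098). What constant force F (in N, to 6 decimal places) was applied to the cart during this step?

ẍ = (ẋ'−ẋ)/dt = (0.926792252−1.112798590)/0.024134 = -7.707232
θ̈ = (θ̇'−θ̇)/dt = (0.060028098−-0.118687339)/0.024134 = 7.405131
sinθ=-0.161889, cosθ=0.986809
F = (M+m)·ẍ + m·l·cosθ·θ̈ − m·l·sinθ·θ̇² = -9.371177 + 0.319351 − -0.000100 = -9.051727

F = -9.051727 N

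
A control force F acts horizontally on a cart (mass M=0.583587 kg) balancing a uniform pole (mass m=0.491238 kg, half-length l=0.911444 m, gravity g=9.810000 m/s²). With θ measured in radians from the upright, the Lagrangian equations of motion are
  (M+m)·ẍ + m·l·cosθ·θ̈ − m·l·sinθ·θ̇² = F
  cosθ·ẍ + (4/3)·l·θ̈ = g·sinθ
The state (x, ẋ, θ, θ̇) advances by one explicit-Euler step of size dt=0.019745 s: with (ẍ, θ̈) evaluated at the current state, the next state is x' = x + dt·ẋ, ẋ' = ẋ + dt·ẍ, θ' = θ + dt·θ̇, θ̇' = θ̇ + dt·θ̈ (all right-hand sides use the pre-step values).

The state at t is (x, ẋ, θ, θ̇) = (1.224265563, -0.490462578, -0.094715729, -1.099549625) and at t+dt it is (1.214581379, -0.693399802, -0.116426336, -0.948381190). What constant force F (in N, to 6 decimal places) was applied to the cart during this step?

F = -7.583236 N

ẍ = (ẋ'−ẋ)/dt = (-0.693399802−-0.490462578)/0.019745 = -10.277904
θ̈ = (θ̇'−θ̇)/dt = (-0.948381190−-1.099549625)/0.019745 = 7.656036
sinθ=-0.094574, cosθ=0.995518
F = (M+m)·ẍ + m·l·cosθ·θ̈ − m·l·sinθ·θ̇² = -11.046949 + 3.412518 − -0.051195 = -7.583236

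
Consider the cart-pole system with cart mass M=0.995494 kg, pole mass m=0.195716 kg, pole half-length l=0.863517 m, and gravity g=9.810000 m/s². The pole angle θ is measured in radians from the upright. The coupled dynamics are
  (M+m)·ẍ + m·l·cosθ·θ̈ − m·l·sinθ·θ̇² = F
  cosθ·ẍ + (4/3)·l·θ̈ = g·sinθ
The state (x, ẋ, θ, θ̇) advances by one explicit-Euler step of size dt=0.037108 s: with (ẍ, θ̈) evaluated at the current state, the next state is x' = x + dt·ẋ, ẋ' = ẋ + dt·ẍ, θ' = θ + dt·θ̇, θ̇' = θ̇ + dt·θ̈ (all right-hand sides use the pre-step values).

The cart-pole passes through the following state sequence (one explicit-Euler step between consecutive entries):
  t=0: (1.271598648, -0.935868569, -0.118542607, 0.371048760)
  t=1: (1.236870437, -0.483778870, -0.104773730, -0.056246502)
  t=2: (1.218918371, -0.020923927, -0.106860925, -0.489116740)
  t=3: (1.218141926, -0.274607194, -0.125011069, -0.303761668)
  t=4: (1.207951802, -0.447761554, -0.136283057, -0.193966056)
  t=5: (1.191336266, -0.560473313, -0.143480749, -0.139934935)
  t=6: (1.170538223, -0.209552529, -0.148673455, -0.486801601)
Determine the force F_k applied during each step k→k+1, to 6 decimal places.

step 0→1:
  ẍ = (ẋ'−ẋ)/dt = (-0.483778870−-0.935868569)/0.037108 = 12.183079
  θ̈ = (θ̇'−θ̇)/dt = (-0.056246502−0.371048760)/0.037108 = -11.514909
  sinθ=-0.118265, cosθ=0.992982
  F = (M+m)·ẍ + m·l·cosθ·θ̈ − m·l·sinθ·θ̇² = 14.512606 + -1.932409 − -0.002752 = 12.582948
step 1→2:
  ẍ = (ẋ'−ẋ)/dt = (-0.020923927−-0.483778870)/0.037108 = 12.473185
  θ̈ = (θ̇'−θ̇)/dt = (-0.489116740−-0.056246502)/0.037108 = -11.665146
  sinθ=-0.104582, cosθ=0.994516
  F = (M+m)·ẍ + m·l·cosθ·θ̈ − m·l·sinθ·θ̇² = 14.858183 + -1.960646 − -0.000056 = 12.897592
step 2→3:
  ẍ = (ẋ'−ẋ)/dt = (-0.274607194−-0.020923927)/0.037108 = -6.836350
  θ̈ = (θ̇'−θ̇)/dt = (-0.303761668−-0.489116740)/0.037108 = 4.995017
  sinθ=-0.106658, cosθ=0.994296
  F = (M+m)·ẍ + m·l·cosθ·θ̈ − m·l·sinθ·θ̇² = -8.143528 + 0.839363 − -0.004312 = -7.299853
step 3→4:
  ẍ = (ẋ'−ẋ)/dt = (-0.447761554−-0.274607194)/0.037108 = -4.666227
  θ̈ = (θ̇'−θ̇)/dt = (-0.193966056−-0.303761668)/0.037108 = 2.958812
  sinθ=-0.124686, cosθ=0.992196
  F = (M+m)·ẍ + m·l·cosθ·θ̈ − m·l·sinθ·θ̇² = -5.558457 + 0.496149 − -0.001944 = -5.060363
step 4→5:
  ẍ = (ẋ'−ẋ)/dt = (-0.560473313−-0.447761554)/0.037108 = -3.037398
  θ̈ = (θ̇'−θ̇)/dt = (-0.139934935−-0.193966056)/0.037108 = 1.456050
  sinθ=-0.135862, cosθ=0.990728
  F = (M+m)·ẍ + m·l·cosθ·θ̈ − m·l·sinθ·θ̇² = -3.618179 + 0.243797 − -0.000864 = -3.373518
step 5→6:
  ẍ = (ẋ'−ẋ)/dt = (-0.209552529−-0.560473313)/0.037108 = 9.456742
  θ̈ = (θ̇'−θ̇)/dt = (-0.486801601−-0.139934935)/0.037108 = -9.347490
  sinθ=-0.142989, cosθ=0.989724
  F = (M+m)·ẍ + m·l·cosθ·θ̈ − m·l·sinθ·θ̇² = 11.264966 + -1.563531 − -0.000473 = 9.701908

F_0 = 12.582948 N
F_1 = 12.897592 N
F_2 = -7.299853 N
F_3 = -5.060363 N
F_4 = -3.373518 N
F_5 = 9.701908 N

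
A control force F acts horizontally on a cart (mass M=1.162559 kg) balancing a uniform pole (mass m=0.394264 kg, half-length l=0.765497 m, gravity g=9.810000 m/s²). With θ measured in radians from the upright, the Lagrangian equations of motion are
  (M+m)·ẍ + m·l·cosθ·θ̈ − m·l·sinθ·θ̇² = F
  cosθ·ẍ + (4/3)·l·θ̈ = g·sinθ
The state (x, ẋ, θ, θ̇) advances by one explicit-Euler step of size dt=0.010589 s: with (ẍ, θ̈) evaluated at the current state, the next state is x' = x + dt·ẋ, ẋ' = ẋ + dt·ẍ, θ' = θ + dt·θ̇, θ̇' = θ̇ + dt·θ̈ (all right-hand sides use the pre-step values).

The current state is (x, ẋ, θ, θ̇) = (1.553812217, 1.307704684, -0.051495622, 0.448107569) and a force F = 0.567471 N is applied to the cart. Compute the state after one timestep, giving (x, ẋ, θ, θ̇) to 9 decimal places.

sinθ=-0.051472866, cosθ=0.998674393
temp = (F + m·l·θ̇²·sinθ)/(M+m) = (0.567471 + -0.003119418)/1.556823 = 0.362502084
θ̈ = (g·sinθ − cosθ·temp)/(l·(4/3 − m·cos²θ/(M+m))) = -1.047932756
ẍ = temp − m·l·θ̈·cosθ/(M+m) = 0.565386509
Euler: x'=1.553812217+0.010589·1.307704684=1.567659502, ẋ'=1.307704684+0.010589·0.565386509=1.313691562
       θ'=-0.051495622+0.010589·0.448107569=-0.046750611, θ̇'=0.448107569+0.010589·-1.047932756=0.437011009

(1.567659502, 1.313691562, -0.046750611, 0.437011009)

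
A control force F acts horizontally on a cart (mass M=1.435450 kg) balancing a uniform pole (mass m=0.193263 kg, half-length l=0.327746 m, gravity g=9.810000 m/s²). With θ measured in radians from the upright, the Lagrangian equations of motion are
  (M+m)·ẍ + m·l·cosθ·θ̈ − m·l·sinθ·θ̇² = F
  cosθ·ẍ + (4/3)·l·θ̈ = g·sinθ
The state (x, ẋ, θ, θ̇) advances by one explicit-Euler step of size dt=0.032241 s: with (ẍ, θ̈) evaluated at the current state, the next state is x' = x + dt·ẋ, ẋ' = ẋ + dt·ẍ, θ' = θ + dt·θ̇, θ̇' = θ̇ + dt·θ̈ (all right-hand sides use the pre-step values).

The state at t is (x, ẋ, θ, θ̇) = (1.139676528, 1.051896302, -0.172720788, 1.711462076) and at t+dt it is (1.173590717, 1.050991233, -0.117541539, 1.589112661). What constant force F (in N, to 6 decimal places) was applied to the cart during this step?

F = -0.250628 N

ẍ = (ẋ'−ẋ)/dt = (1.050991233−1.051896302)/0.032241 = -0.028072
θ̈ = (θ̇'−θ̇)/dt = (1.589112661−1.711462076)/0.032241 = -3.794839
sinθ=-0.171863, cosθ=0.985121
F = (M+m)·ẍ + m·l·cosθ·θ̈ − m·l·sinθ·θ̇² = -0.045721 + -0.236793 − -0.031886 = -0.250628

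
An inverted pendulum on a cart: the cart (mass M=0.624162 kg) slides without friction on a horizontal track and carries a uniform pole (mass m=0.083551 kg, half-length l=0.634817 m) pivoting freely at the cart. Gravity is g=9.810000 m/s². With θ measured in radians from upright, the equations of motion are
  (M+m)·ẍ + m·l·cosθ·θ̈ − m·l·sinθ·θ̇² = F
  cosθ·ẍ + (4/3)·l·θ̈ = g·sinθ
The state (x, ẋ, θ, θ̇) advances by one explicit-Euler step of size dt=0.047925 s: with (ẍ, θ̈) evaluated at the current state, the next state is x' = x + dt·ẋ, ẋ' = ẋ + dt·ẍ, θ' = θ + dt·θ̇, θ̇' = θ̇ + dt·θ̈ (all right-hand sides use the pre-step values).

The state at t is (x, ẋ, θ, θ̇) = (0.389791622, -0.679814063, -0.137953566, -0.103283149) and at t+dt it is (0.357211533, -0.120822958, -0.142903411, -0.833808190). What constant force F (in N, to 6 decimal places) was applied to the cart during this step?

ẍ = (ẋ'−ẋ)/dt = (-0.120822958−-0.679814063)/0.047925 = 11.663873
θ̈ = (θ̇'−θ̇)/dt = (-0.833808190−-0.103283149)/0.047925 = -15.243089
sinθ=-0.137516, cosθ=0.990499
F = (M+m)·ẍ + m·l·cosθ·θ̈ − m·l·sinθ·θ̇² = 8.254674 + -0.800806 − -0.000078 = 7.453946

F = 7.453946 N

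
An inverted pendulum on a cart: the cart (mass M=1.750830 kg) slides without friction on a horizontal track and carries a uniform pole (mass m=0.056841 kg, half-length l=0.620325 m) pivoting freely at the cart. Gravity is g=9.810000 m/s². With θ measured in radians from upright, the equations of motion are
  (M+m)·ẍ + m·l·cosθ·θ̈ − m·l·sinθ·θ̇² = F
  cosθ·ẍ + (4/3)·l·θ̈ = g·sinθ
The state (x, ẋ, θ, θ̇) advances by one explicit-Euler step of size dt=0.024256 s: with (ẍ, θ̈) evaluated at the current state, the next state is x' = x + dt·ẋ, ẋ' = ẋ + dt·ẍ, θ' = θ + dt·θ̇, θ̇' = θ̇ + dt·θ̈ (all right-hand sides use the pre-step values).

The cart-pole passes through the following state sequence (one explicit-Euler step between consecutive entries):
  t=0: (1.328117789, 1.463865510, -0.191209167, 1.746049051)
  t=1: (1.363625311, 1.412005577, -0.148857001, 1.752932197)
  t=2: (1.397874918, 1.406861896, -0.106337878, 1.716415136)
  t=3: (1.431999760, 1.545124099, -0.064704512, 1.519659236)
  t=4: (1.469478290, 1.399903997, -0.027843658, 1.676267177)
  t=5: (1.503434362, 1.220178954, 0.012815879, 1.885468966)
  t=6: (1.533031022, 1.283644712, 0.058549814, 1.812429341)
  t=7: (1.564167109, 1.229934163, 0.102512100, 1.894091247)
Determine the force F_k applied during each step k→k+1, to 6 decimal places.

step 0→1:
  ẍ = (ẋ'−ẋ)/dt = (1.412005577−1.463865510)/0.024256 = -2.138025
  θ̈ = (θ̇'−θ̇)/dt = (1.752932197−1.746049051)/0.024256 = 0.283771
  sinθ=-0.190046, cosθ=0.981775
  F = (M+m)·ẍ + m·l·cosθ·θ̈ − m·l·sinθ·θ̇² = -3.864846 + 0.009823 − -0.020429 = -3.834593
step 1→2:
  ẍ = (ẋ'−ẋ)/dt = (1.406861896−1.412005577)/0.024256 = -0.212058
  θ̈ = (θ̇'−θ̇)/dt = (1.716415136−1.752932197)/0.024256 = -1.505486
  sinθ=-0.148308, cosθ=0.988941
  F = (M+m)·ẍ + m·l·cosθ·θ̈ − m·l·sinθ·θ̇² = -0.383331 + -0.052496 − -0.016069 = -0.419759
step 2→3:
  ẍ = (ẋ'−ẋ)/dt = (1.545124099−1.406861896)/0.024256 = 5.700124
  θ̈ = (θ̇'−θ̇)/dt = (1.519659236−1.716415136)/0.024256 = -8.111638
  sinθ=-0.106138, cosθ=0.994351
  F = (M+m)·ẍ + m·l·cosθ·θ̈ − m·l·sinθ·θ̇² = 10.303949 + -0.284400 − -0.011025 = 10.030574
step 3→4:
  ẍ = (ẋ'−ẋ)/dt = (1.399903997−1.545124099)/0.024256 = -5.986977
  θ̈ = (θ̇'−θ̇)/dt = (1.676267177−1.519659236)/0.024256 = 6.456462
  sinθ=-0.064659, cosθ=0.997907
  F = (M+m)·ẍ + m·l·cosθ·θ̈ − m·l·sinθ·θ̇² = -10.822484 + 0.227178 − -0.005265 = -10.590041
step 4→5:
  ẍ = (ẋ'−ẋ)/dt = (1.220178954−1.399903997)/0.024256 = -7.409509
  θ̈ = (θ̇'−θ̇)/dt = (1.885468966−1.676267177)/0.024256 = 8.624744
  sinθ=-0.027840, cosθ=0.999612
  F = (M+m)·ẍ + m·l·cosθ·θ̈ − m·l·sinθ·θ̇² = -13.393954 + 0.303990 − -0.002758 = -13.087206
step 5→6:
  ẍ = (ẋ'−ẋ)/dt = (1.283644712−1.220178954)/0.024256 = 2.616497
  θ̈ = (θ̇'−θ̇)/dt = (1.812429341−1.885468966)/0.024256 = -3.011198
  sinθ=0.012816, cosθ=0.999918
  F = (M+m)·ẍ + m·l·cosθ·θ̈ − m·l·sinθ·θ̇² = 4.729766 + -0.106166 − 0.001606 = 4.621994
step 6→7:
  ẍ = (ẋ'−ẋ)/dt = (1.229934163−1.283644712)/0.024256 = -2.214320
  θ̈ = (θ̇'−θ̇)/dt = (1.894091247−1.812429341)/0.024256 = 3.366668
  sinθ=0.058516, cosθ=0.998286
  F = (M+m)·ẍ + m·l·cosθ·θ̈ − m·l·sinθ·θ̇² = -4.002762 + 0.118505 − 0.006778 = -3.891035

F_0 = -3.834593 N
F_1 = -0.419759 N
F_2 = 10.030574 N
F_3 = -10.590041 N
F_4 = -13.087206 N
F_5 = 4.621994 N
F_6 = -3.891035 N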